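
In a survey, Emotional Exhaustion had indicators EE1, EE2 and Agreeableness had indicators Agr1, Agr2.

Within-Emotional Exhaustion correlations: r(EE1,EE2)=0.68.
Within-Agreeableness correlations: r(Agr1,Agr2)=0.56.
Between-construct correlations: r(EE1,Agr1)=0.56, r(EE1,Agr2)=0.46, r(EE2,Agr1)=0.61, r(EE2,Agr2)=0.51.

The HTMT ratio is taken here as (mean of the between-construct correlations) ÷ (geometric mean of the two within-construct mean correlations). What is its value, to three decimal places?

Mean between = 2.14/4 = 0.5350.
Mean within-EE = 0.68/1 = 0.6800; mean within-Agr = 0.56/1 = 0.5600.
Geometric mean = √(0.6800 × 0.5600) = 0.6171.
HTMT = 0.5350 / 0.6171 = 0.867.

0.867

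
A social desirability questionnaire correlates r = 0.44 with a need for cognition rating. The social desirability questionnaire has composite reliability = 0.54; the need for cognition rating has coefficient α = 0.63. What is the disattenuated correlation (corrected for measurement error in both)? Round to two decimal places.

0.75

r_true = r_obs / √(r_xx · r_yy) = 0.44 / √(0.54 × 0.63) = 0.44 / √0.3402 = 0.44 / 0.5833 ≈ 0.75.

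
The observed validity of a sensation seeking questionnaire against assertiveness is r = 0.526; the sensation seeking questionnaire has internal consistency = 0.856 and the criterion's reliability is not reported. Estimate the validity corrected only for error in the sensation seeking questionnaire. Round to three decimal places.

0.569

Single correction: r_c = r_obs / √r_xx = 0.526 / √0.856 = 0.526 / 0.9252 ≈ 0.569.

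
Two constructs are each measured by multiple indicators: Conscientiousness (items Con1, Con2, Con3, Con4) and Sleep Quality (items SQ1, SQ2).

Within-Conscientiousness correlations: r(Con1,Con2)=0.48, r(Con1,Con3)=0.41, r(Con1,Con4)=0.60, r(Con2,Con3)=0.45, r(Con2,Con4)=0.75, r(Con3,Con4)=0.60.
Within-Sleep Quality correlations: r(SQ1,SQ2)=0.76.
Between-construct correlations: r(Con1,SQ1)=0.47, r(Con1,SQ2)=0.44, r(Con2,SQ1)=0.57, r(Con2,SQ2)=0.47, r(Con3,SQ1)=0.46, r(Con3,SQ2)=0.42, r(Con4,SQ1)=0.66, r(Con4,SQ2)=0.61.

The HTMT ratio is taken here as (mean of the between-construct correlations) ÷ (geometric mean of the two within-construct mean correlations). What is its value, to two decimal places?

Mean heterotrait r = 4.10/8 = 0.5125.
Mean within-Con = 3.29/6 = 0.5483; mean within-SQ = 0.76/1 = 0.7600.
Geometric mean = √(0.5483 × 0.7600) = 0.6455.
HTMT = 0.5125 / 0.6455 = 0.79.

0.79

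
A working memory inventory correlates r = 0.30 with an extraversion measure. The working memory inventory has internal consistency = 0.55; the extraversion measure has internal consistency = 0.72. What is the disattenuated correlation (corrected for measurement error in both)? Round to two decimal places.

0.48

r_true = r_obs / √(r_xx · r_yy) = 0.30 / √(0.55 × 0.72) = 0.30 / √0.3960 = 0.30 / 0.6293 ≈ 0.48.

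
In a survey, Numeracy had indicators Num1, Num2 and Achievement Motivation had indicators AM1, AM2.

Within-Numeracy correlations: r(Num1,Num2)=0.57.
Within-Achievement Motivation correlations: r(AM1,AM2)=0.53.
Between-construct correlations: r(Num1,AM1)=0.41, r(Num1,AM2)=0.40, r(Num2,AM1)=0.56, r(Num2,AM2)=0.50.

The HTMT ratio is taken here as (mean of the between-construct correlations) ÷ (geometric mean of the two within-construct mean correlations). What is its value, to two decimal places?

0.85

Mean between = 1.87/4 = 0.4675.
Mean within-Num = 0.57/1 = 0.5700; mean within-AM = 0.53/1 = 0.5300.
Geometric mean = √(0.5700 × 0.5300) = 0.5496.
HTMT = 0.4675 / 0.5496 = 0.85.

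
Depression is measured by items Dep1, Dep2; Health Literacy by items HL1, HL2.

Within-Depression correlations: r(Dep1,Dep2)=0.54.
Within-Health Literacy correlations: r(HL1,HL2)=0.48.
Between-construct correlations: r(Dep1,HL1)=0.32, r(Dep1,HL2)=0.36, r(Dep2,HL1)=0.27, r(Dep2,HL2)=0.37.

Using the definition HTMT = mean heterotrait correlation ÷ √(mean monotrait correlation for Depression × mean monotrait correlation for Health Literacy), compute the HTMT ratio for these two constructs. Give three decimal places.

Between-construct mean = 1.32/4 = 0.3300.
Mean within-Dep = 0.54/1 = 0.5400; mean within-HL = 0.48/1 = 0.4800.
Geometric mean = √(0.5400 × 0.4800) = 0.5091.
HTMT = 0.3300 / 0.5091 = 0.648.

0.648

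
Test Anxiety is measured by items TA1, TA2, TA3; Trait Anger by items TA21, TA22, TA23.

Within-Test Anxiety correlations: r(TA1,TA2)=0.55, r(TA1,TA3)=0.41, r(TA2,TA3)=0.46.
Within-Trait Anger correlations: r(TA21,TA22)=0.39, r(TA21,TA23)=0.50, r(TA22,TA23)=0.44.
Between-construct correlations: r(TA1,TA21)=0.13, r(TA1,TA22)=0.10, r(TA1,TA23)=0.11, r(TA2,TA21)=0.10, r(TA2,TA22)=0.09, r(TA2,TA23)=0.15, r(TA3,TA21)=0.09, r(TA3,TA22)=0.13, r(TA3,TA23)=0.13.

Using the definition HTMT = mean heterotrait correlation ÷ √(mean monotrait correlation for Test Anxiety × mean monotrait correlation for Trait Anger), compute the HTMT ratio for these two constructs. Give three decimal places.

0.250

Mean between = 1.03/9 = 0.1144.
Mean within-TA = 1.42/3 = 0.4733; mean within-TA2 = 1.33/3 = 0.4433.
Geometric mean = √(0.4733 × 0.4433) = 0.4581.
HTMT = 0.1144 / 0.4581 = 0.250.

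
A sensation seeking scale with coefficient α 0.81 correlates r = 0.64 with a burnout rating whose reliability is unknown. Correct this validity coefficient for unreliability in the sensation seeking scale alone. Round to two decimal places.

Single correction: r_c = r_obs / √r_xx = 0.64 / √0.81 = 0.64 / 0.9000 ≈ 0.71.

0.71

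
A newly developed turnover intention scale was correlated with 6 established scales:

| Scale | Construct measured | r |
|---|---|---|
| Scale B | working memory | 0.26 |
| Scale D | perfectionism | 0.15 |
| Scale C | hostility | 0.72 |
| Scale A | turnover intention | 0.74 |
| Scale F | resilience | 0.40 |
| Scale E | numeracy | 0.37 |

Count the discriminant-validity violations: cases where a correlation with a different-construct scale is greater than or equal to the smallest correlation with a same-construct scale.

0

Convergent (same construct = turnover intention): Scale A.
Smallest convergent = 0.74. Discriminant values: 0.26, 0.15, 0.72, 0.40, 0.37; count ≥ 0.74 → 0.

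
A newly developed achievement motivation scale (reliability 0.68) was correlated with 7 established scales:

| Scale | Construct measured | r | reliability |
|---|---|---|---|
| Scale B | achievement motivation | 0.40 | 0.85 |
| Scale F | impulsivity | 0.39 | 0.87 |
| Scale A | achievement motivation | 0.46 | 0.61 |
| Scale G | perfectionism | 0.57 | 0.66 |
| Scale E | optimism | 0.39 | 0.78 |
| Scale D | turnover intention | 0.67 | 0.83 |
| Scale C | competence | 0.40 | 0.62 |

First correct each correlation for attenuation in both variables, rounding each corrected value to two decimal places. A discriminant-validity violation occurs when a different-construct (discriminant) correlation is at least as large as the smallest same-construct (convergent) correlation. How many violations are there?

Disattenuated r (r / √(r_scale · r_new)):
  Scale B (conv): 0.40 / √(0.85·0.68) = 0.53
  Scale F (disc): 0.39 / √(0.87·0.68) = 0.51
  Scale A (conv): 0.46 / √(0.61·0.68) = 0.71
  Scale G (disc): 0.57 / √(0.66·0.68) = 0.85
  Scale E (disc): 0.39 / √(0.78·0.68) = 0.54
  Scale D (disc): 0.67 / √(0.83·0.68) = 0.89
  Scale C (disc): 0.40 / √(0.62·0.68) = 0.62
Smallest convergent = 0.53. Discriminant values: 0.51, 0.85, 0.54, 0.89, 0.62; count ≥ 0.53 → 4.

4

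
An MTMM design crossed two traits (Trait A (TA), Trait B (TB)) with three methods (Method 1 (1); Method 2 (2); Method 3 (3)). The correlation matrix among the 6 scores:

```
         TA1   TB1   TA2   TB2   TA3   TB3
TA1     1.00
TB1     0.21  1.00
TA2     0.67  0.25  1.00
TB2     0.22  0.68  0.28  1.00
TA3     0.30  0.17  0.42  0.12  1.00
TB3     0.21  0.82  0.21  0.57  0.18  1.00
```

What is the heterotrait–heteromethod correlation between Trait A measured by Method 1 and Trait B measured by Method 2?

0.22

Different traits and methods: r(TA1, TB2) = 0.22.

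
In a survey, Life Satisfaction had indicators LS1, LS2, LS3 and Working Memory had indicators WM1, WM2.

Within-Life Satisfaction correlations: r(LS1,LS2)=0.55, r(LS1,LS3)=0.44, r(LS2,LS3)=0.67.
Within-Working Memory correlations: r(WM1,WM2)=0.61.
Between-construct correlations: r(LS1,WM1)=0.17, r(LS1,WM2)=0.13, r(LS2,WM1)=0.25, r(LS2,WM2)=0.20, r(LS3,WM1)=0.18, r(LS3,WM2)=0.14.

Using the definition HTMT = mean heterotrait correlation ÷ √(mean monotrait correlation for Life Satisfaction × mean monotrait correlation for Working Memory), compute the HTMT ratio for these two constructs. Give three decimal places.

Mean between = 1.07/6 = 0.1783.
Mean within-LS = 1.66/3 = 0.5533; mean within-WM = 0.61/1 = 0.6100.
Geometric mean = √(0.5533 × 0.6100) = 0.5810.
HTMT = 0.1783 / 0.5810 = 0.307.

0.307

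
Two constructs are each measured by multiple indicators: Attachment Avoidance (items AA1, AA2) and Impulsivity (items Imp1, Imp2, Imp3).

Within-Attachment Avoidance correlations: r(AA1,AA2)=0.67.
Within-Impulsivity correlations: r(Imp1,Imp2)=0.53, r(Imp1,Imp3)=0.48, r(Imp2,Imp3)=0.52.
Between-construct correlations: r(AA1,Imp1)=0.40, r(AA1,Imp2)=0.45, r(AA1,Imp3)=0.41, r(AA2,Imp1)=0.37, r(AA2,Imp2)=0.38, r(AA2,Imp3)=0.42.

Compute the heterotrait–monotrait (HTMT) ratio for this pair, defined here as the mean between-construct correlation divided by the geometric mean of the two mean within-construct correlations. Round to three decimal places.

0.693

Between-construct mean = 2.43/6 = 0.4050.
Mean within-AA = 0.67/1 = 0.6700; mean within-Imp = 1.53/3 = 0.5100.
Geometric mean = √(0.6700 × 0.5100) = 0.5846.
HTMT = 0.4050 / 0.5846 = 0.693.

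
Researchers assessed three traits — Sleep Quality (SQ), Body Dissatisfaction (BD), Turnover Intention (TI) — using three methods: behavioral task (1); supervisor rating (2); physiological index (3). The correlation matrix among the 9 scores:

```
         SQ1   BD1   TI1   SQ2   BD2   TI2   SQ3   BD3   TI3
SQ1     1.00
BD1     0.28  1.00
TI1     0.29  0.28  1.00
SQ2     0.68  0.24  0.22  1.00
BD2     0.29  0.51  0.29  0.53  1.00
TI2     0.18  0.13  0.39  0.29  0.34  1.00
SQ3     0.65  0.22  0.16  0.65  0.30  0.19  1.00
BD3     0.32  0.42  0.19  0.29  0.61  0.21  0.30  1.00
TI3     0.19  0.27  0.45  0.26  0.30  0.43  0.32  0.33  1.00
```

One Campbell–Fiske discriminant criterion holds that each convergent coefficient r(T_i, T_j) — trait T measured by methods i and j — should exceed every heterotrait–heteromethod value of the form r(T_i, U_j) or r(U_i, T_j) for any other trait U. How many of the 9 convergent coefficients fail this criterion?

0

Convergent coefficients and their comparison sets:
SQ (methods 1·2): 0.68 vs {0.29, 0.24, 0.18, 0.22} → pass.
SQ (methods 1·3): 0.65 vs {0.32, 0.22, 0.19, 0.16} → pass.
SQ (methods 2·3): 0.65 vs {0.29, 0.30, 0.26, 0.19} → pass.
BD (methods 1·2): 0.51 vs {0.24, 0.29, 0.13, 0.29} → pass.
BD (methods 1·3): 0.42 vs {0.22, 0.32, 0.27, 0.19} → pass.
BD (methods 2·3): 0.61 vs {0.30, 0.29, 0.30, 0.21} → pass.
TI (methods 1·2): 0.39 vs {0.22, 0.18, 0.29, 0.13} → pass.
TI (methods 1·3): 0.45 vs {0.16, 0.19, 0.19, 0.27} → pass.
TI (methods 2·3): 0.43 vs {0.19, 0.26, 0.21, 0.30} → pass.
0 of 9 fail.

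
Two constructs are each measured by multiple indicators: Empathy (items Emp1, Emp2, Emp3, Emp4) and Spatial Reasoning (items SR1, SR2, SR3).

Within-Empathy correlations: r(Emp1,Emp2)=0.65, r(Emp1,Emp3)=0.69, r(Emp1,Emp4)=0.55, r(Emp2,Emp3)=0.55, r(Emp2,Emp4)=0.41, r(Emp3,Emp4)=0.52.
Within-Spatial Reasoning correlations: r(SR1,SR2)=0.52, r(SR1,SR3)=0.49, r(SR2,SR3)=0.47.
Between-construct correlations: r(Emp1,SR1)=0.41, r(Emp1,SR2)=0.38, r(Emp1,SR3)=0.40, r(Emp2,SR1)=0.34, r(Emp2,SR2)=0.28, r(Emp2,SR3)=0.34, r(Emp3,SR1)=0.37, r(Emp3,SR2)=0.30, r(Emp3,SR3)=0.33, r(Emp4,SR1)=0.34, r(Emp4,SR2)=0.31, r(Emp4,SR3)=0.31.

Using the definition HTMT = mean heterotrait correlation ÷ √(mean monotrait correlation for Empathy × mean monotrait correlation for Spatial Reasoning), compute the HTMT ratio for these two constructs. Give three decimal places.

0.651

Mean heterotrait r = 4.11/12 = 0.3425.
Mean within-Emp = 3.37/6 = 0.5617; mean within-SR = 1.48/3 = 0.4933.
Geometric mean = √(0.5617 × 0.4933) = 0.5264.
HTMT = 0.3425 / 0.5264 = 0.651.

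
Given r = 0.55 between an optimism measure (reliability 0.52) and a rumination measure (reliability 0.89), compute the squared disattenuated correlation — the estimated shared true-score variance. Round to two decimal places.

Disattenuated r = 0.55 / √(0.52 × 0.89) = 0.55 / 0.6803 = 0.8085.
Shared true-score variance = 0.8085² = 0.6537 ≈ 0.65.

0.65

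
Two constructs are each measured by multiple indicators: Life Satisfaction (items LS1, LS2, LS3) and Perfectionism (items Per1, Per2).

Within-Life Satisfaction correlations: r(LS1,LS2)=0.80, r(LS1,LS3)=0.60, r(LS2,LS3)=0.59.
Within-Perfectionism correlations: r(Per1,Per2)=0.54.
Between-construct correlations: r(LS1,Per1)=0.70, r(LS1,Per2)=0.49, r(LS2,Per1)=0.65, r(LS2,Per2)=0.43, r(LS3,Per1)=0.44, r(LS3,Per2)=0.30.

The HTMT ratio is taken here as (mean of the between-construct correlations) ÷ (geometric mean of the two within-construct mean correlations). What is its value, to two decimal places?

0.84

Mean between = 3.01/6 = 0.5017.
Mean within-LS = 1.99/3 = 0.6633; mean within-Per = 0.54/1 = 0.5400.
Geometric mean = √(0.6633 × 0.5400) = 0.5985.
HTMT = 0.5017 / 0.5985 = 0.84.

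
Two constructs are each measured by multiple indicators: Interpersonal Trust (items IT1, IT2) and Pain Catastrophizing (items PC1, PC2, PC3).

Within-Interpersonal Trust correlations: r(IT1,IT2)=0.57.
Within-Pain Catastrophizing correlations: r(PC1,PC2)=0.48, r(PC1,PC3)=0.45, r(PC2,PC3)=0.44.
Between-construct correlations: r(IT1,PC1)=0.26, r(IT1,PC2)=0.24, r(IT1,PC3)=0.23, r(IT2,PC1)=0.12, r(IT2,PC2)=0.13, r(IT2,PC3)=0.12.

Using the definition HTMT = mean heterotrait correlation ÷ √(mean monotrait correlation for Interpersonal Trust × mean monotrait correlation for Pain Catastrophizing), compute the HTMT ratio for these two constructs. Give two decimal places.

0.36

Mean between = 1.10/6 = 0.1833.
Mean within-IT = 0.57/1 = 0.5700; mean within-PC = 1.37/3 = 0.4567.
Geometric mean = √(0.5700 × 0.4567) = 0.5102.
HTMT = 0.1833 / 0.5102 = 0.36.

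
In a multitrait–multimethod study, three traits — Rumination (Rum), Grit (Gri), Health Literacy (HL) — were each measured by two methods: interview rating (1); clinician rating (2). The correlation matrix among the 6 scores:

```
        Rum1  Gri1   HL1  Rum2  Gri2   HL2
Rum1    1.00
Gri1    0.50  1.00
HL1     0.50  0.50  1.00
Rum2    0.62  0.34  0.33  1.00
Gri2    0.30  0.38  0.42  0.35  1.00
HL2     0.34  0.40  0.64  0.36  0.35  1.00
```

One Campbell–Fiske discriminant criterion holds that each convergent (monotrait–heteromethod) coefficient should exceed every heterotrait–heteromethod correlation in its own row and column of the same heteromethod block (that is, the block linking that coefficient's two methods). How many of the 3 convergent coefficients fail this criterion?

Checking each validity diagonal entry against its comparison values:
Rum (methods 1·2): 0.62 vs {0.30, 0.34, 0.34, 0.33} → pass.
Gri (methods 1·2): 0.38 vs {0.34, 0.30, 0.40, 0.42} → fail.
HL (methods 1·2): 0.64 vs {0.33, 0.34, 0.42, 0.40} → pass.
1 of 3 fail.

1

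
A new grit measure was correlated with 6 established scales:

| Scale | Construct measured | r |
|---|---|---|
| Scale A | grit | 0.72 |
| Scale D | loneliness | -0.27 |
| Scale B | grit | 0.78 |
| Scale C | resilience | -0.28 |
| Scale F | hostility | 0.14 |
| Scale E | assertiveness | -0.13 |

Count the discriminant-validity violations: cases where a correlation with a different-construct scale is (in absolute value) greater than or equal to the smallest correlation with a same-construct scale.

0

Convergent (same construct = grit): Scale A, Scale B.
Smallest convergent = 0.72. Discriminant |r|: 0.27, 0.28, 0.14, 0.13; count ≥ 0.72 → 0.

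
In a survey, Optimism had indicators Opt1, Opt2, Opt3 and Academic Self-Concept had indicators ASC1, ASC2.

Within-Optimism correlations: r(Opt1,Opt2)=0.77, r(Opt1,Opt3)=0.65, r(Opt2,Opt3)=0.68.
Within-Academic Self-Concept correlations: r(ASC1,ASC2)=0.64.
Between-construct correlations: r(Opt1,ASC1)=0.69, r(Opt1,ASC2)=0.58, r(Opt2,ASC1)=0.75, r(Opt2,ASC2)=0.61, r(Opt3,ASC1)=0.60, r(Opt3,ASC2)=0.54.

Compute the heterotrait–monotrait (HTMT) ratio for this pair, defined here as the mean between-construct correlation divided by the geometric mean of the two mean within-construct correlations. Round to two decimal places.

Mean heterotrait r = 3.77/6 = 0.6283.
Mean within-Opt = 2.10/3 = 0.7000; mean within-ASC = 0.64/1 = 0.6400.
Geometric mean = √(0.7000 × 0.6400) = 0.6693.
HTMT = 0.6283 / 0.6693 = 0.94.

0.94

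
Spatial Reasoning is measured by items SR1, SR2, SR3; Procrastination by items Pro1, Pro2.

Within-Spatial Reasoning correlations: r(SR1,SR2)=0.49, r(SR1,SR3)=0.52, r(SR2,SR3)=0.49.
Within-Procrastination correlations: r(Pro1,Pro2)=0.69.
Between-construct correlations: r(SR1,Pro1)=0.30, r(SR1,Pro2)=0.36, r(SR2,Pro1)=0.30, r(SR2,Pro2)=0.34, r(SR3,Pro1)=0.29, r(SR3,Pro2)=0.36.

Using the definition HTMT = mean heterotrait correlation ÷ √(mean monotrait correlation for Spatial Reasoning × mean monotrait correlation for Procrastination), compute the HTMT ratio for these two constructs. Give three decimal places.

0.553

Mean heterotrait r = 1.95/6 = 0.3250.
Mean within-SR = 1.50/3 = 0.5000; mean within-Pro = 0.69/1 = 0.6900.
Geometric mean = √(0.5000 × 0.6900) = 0.5874.
HTMT = 0.3250 / 0.5874 = 0.553.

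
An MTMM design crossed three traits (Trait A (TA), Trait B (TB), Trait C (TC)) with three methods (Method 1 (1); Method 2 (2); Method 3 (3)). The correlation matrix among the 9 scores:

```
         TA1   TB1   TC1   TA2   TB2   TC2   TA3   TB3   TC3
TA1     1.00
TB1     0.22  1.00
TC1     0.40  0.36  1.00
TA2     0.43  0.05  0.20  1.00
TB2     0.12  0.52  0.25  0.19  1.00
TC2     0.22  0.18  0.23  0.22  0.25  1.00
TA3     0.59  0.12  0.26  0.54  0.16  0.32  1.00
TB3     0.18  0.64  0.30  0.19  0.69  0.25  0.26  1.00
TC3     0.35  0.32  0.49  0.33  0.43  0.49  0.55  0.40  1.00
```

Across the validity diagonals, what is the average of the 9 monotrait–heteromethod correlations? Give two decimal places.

Convergent values: 0.43, 0.59, 0.54, 0.52, 0.64, 0.69, 0.23, 0.49, 0.49; mean = 4.62/9 = 0.51.

0.51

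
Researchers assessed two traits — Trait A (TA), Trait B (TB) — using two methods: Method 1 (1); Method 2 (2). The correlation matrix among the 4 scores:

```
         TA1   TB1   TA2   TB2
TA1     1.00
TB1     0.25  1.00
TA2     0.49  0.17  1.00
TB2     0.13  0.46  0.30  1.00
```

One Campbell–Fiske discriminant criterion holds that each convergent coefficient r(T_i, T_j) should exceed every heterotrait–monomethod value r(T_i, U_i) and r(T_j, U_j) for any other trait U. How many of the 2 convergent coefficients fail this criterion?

0

Convergent coefficients and their comparison sets:
TA (methods 1·2): 0.49 vs {0.25, 0.30} → pass.
TB (methods 1·2): 0.46 vs {0.25, 0.30} → pass.
0 of 2 fail.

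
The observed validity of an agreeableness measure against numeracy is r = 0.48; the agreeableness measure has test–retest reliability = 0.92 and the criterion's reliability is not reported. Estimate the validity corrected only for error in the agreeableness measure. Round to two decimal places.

0.50

Single correction: r_c = r_obs / √r_xx = 0.48 / √0.92 = 0.48 / 0.9592 ≈ 0.50.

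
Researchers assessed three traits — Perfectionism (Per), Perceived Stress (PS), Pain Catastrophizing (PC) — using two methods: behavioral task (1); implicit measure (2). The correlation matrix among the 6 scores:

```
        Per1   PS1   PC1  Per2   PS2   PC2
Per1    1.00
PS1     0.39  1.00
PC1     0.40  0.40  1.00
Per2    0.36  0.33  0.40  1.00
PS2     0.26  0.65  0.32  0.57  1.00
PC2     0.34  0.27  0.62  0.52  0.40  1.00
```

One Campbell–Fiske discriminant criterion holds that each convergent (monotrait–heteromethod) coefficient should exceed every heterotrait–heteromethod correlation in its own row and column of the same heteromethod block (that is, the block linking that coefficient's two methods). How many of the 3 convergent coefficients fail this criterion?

1

Each convergent coefficient versus the relevant comparison correlations:
Per (methods 1·2): 0.36 vs {0.26, 0.33, 0.34, 0.40} → fail.
PS (methods 1·2): 0.65 vs {0.33, 0.26, 0.27, 0.32} → pass.
PC (methods 1·2): 0.62 vs {0.40, 0.34, 0.32, 0.27} → pass.
1 of 3 fail.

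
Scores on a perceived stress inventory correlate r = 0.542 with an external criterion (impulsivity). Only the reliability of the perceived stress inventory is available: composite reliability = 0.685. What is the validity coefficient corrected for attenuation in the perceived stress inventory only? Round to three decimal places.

Single correction: r_c = r_obs / √r_xx = 0.542 / √0.685 = 0.542 / 0.8276 ≈ 0.655.

0.655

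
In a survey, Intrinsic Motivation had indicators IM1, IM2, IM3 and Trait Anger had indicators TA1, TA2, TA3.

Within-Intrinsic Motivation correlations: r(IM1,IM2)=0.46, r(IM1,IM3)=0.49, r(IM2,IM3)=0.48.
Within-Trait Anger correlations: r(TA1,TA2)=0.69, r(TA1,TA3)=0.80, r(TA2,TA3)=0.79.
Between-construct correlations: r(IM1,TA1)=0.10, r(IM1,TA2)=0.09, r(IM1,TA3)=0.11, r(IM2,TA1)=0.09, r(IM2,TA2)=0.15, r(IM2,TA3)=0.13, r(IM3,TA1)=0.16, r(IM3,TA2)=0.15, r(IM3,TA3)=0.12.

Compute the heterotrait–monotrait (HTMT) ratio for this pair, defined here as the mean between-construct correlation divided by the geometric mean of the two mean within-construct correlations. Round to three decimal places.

Between-construct mean = 1.10/9 = 0.1222.
Mean within-IM = 1.43/3 = 0.4767; mean within-TA = 2.28/3 = 0.7600.
Geometric mean = √(0.4767 × 0.7600) = 0.6019.
HTMT = 0.1222 / 0.6019 = 0.203.

0.203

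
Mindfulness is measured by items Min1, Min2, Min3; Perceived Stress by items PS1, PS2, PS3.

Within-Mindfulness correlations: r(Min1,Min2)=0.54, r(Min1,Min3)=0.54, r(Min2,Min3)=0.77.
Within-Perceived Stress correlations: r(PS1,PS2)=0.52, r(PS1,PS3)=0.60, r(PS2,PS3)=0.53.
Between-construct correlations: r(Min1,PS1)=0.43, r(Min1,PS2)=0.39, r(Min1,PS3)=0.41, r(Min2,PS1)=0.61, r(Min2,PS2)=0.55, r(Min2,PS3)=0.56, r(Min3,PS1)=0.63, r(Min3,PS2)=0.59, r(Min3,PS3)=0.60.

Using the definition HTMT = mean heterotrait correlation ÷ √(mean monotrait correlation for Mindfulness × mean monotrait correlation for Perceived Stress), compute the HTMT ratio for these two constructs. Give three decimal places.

Mean heterotrait r = 4.77/9 = 0.5300.
Mean within-Min = 1.85/3 = 0.6167; mean within-PS = 1.65/3 = 0.5500.
Geometric mean = √(0.6167 × 0.5500) = 0.5824.
HTMT = 0.5300 / 0.5824 = 0.910.

0.910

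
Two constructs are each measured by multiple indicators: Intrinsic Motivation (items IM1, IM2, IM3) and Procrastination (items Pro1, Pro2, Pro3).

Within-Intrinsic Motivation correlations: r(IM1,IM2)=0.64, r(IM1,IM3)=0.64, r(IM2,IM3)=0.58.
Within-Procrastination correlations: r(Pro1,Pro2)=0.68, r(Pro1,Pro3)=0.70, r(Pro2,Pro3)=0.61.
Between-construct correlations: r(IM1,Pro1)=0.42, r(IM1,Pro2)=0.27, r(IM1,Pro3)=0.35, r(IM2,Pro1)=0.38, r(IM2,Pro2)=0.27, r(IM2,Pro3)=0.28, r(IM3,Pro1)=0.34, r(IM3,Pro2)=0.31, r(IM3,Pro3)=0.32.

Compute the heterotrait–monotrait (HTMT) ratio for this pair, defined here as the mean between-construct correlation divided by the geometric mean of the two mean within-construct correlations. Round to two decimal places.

Between-construct mean = 2.94/9 = 0.3267.
Mean within-IM = 1.86/3 = 0.6200; mean within-Pro = 1.99/3 = 0.6633.
Geometric mean = √(0.6200 × 0.6633) = 0.6413.
HTMT = 0.3267 / 0.6413 = 0.51.

0.51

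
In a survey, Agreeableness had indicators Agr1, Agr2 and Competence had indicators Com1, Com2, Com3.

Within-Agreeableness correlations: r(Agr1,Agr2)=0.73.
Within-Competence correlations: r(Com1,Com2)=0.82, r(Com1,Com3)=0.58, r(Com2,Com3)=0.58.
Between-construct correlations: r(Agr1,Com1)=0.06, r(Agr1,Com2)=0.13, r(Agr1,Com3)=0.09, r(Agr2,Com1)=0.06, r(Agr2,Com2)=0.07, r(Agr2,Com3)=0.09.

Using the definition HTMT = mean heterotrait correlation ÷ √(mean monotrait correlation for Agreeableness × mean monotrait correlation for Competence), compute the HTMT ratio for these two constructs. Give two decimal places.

0.12

Mean between = 0.50/6 = 0.0833.
Mean within-Agr = 0.73/1 = 0.7300; mean within-Com = 1.98/3 = 0.6600.
Geometric mean = √(0.7300 × 0.6600) = 0.6941.
HTMT = 0.0833 / 0.6941 = 0.12.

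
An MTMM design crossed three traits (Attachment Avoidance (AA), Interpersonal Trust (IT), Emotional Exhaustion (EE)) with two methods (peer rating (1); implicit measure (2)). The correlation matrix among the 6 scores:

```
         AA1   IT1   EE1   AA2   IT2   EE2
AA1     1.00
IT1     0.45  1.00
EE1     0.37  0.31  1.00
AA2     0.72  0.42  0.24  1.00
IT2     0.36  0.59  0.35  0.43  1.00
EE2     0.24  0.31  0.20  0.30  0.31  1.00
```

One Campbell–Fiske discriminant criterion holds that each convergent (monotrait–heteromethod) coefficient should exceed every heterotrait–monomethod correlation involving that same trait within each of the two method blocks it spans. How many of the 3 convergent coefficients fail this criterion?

Checking each validity diagonal entry against its comparison values:
AA (methods 1·2): 0.72 vs {0.45, 0.43, 0.37, 0.30} → pass.
IT (methods 1·2): 0.59 vs {0.45, 0.43, 0.31, 0.31} → pass.
EE (methods 1·2): 0.20 vs {0.37, 0.30, 0.31, 0.31} → fail.
1 of 3 fail.

1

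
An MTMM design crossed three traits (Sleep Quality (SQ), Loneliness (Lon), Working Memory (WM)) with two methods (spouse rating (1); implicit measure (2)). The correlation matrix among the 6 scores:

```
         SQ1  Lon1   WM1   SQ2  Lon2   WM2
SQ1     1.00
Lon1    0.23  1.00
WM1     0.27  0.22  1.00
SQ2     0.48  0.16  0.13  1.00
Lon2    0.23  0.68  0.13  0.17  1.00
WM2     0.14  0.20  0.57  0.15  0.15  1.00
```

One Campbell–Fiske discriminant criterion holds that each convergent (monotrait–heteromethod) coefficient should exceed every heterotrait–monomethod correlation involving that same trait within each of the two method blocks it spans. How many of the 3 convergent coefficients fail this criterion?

0

Each convergent coefficient versus the relevant comparison correlations:
SQ (methods 1·2): 0.48 vs {0.23, 0.17, 0.27, 0.15} → pass.
Lon (methods 1·2): 0.68 vs {0.23, 0.17, 0.22, 0.15} → pass.
WM (methods 1·2): 0.57 vs {0.27, 0.15, 0.22, 0.15} → pass.
0 of 3 fail.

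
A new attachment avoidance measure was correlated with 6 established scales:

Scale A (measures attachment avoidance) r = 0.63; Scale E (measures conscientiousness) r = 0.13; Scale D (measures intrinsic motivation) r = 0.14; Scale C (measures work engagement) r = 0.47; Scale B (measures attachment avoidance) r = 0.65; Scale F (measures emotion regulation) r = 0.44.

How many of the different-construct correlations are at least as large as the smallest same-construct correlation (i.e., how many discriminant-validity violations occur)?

0

Convergent (same construct = attachment avoidance): Scale A, Scale B.
Smallest convergent = 0.63. Discriminant values: 0.13, 0.14, 0.47, 0.44; count ≥ 0.63 → 0.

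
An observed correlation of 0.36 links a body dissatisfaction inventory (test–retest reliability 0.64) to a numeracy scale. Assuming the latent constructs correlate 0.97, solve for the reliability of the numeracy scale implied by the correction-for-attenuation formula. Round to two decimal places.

r_true = r_obs / √(r_xx · r_yy) ⇒ 0.97 = 0.36 / √(0.64 · r_yy).
√(0.64 · r_yy) = 0.36 / 0.97 = 0.3711; 0.64 · r_yy = 0.1377; r_yy = 0.1377 / 0.64 ≈ 0.22.

0.22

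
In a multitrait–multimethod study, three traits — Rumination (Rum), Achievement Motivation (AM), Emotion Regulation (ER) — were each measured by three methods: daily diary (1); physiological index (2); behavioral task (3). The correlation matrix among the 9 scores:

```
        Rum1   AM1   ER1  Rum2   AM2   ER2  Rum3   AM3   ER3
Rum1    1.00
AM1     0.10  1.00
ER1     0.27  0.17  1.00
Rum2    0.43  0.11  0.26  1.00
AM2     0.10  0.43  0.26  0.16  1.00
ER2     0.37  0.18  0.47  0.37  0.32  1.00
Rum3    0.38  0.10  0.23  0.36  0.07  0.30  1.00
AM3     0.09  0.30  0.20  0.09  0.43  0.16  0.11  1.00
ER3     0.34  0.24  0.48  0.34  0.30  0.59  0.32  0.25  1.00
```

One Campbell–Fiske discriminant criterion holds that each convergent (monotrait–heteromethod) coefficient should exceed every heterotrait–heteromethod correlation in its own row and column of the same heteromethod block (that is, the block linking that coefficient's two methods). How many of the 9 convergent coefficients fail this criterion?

Each convergent coefficient versus the relevant comparison correlations:
Rum (methods 1·2): 0.43 vs {0.10, 0.11, 0.37, 0.26} → pass.
Rum (methods 1·3): 0.38 vs {0.09, 0.10, 0.34, 0.23} → pass.
Rum (methods 2·3): 0.36 vs {0.09, 0.07, 0.34, 0.30} → pass.
AM (methods 1·2): 0.43 vs {0.11, 0.10, 0.18, 0.26} → pass.
AM (methods 1·3): 0.30 vs {0.10, 0.09, 0.24, 0.20} → pass.
AM (methods 2·3): 0.43 vs {0.07, 0.09, 0.30, 0.16} → pass.
ER (methods 1·2): 0.47 vs {0.26, 0.37, 0.26, 0.18} → pass.
ER (methods 1·3): 0.48 vs {0.23, 0.34, 0.20, 0.24} → pass.
ER (methods 2·3): 0.59 vs {0.30, 0.34, 0.16, 0.30} → pass.
0 of 9 fail.

0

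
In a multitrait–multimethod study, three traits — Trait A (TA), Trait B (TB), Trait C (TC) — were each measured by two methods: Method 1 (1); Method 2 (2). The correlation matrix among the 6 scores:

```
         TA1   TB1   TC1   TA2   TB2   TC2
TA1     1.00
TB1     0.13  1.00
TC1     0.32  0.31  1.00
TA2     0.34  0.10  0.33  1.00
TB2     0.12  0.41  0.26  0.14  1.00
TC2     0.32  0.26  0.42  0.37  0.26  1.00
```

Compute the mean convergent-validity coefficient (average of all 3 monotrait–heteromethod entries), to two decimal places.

Convergent values: 0.34, 0.41, 0.42; mean = 1.17/3 = 0.39.

0.39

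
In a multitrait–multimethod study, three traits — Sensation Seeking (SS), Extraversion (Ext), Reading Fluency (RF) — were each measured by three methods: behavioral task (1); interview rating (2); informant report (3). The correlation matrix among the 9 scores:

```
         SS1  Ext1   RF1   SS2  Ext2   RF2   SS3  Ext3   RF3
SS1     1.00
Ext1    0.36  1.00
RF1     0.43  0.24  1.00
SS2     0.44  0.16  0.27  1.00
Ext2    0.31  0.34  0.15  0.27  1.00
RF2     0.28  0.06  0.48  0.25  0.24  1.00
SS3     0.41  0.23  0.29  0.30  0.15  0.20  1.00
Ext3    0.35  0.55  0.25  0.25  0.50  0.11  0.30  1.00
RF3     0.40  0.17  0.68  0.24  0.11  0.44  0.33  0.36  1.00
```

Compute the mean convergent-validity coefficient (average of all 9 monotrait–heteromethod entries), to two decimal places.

0.46

Convergent values: 0.44, 0.41, 0.30, 0.34, 0.55, 0.50, 0.48, 0.68, 0.44; mean = 4.14/9 = 0.46.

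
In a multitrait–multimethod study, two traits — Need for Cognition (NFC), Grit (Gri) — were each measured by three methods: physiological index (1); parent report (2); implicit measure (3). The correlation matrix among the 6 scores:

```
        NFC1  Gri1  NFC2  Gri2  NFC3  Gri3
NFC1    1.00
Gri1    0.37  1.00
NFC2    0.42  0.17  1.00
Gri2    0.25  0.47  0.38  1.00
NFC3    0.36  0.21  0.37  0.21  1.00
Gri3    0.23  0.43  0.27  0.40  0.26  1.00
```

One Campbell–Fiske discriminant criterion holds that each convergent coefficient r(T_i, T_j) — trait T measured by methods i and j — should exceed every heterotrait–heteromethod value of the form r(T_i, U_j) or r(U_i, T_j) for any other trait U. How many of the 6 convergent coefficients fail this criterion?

Each convergent coefficient versus the relevant comparison correlations:
NFC (methods 1·2): 0.42 vs {0.25, 0.17} → pass.
NFC (methods 1·3): 0.36 vs {0.23, 0.21} → pass.
NFC (methods 2·3): 0.37 vs {0.27, 0.21} → pass.
Gri (methods 1·2): 0.47 vs {0.17, 0.25} → pass.
Gri (methods 1·3): 0.43 vs {0.21, 0.23} → pass.
Gri (methods 2·3): 0.40 vs {0.21, 0.27} → pass.
0 of 6 fail.

0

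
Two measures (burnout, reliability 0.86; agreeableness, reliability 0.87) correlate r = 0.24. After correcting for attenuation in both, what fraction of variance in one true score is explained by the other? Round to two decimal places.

Disattenuated r = 0.24 / √(0.86 × 0.87) = 0.24 / 0.8650 = 0.2775.
Shared true-score variance = 0.2775² = 0.0770 ≈ 0.08.

0.08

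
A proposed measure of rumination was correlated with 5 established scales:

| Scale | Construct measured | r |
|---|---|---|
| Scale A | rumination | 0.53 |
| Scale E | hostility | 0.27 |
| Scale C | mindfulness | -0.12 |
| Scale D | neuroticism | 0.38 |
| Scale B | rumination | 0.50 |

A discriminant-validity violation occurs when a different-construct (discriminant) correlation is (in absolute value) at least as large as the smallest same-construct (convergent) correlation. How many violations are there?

Convergent (same construct = rumination): Scale A, Scale B.
Smallest convergent = 0.50. Discriminant |r|: 0.27, 0.12, 0.38; count ≥ 0.50 → 0.

0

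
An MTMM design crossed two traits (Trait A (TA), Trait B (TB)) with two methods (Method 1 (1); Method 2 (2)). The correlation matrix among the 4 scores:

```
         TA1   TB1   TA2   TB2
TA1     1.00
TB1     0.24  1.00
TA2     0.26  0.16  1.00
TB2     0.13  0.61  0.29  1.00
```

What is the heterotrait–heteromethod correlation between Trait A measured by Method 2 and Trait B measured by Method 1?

Different traits and methods: r(TA2, TB1) = 0.16.

0.16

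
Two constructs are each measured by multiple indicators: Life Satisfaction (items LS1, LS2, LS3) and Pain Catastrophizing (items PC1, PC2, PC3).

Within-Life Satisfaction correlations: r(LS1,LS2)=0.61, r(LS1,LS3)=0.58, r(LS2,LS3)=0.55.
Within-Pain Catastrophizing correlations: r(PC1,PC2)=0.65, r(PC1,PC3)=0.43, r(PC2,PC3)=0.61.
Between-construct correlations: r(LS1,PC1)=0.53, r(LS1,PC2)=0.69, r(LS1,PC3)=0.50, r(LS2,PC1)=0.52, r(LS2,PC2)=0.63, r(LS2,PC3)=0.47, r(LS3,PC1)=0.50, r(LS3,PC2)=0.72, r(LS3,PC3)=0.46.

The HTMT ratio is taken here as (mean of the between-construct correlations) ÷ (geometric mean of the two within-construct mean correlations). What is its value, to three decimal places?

0.976

Mean heterotrait r = 5.02/9 = 0.5578.
Mean within-LS = 1.74/3 = 0.5800; mean within-PC = 1.69/3 = 0.5633.
Geometric mean = √(0.5800 × 0.5633) = 0.5716.
HTMT = 0.5578 / 0.5716 = 0.976.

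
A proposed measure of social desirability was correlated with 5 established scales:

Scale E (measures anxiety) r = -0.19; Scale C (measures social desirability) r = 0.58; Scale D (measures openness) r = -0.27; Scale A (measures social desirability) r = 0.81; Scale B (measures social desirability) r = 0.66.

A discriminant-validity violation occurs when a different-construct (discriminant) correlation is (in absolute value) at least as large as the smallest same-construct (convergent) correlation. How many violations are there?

0

Convergent (same construct = social desirability): Scale C, Scale A, Scale B.
Smallest convergent = 0.58. Discriminant |r|: 0.19, 0.27; count ≥ 0.58 → 0.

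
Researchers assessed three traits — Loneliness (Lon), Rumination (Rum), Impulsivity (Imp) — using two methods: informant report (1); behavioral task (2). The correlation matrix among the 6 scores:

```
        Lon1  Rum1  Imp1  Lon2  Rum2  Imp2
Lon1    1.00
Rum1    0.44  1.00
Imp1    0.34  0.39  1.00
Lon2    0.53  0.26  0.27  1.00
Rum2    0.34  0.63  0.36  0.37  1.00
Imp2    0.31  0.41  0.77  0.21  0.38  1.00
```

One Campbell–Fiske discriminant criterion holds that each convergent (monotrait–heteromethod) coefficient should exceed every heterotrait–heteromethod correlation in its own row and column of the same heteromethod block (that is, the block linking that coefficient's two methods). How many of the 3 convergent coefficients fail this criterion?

0

Checking each validity diagonal entry against its comparison values:
Lon (methods 1·2): 0.53 vs {0.34, 0.26, 0.31, 0.27} → pass.
Rum (methods 1·2): 0.63 vs {0.26, 0.34, 0.41, 0.36} → pass.
Imp (methods 1·2): 0.77 vs {0.27, 0.31, 0.36, 0.41} → pass.
0 of 3 fail.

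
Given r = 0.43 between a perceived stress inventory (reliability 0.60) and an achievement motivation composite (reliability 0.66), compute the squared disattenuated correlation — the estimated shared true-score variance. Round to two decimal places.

Disattenuated r = 0.43 / √(0.60 × 0.66) = 0.43 / 0.6293 = 0.6833.
Shared true-score variance = 0.6833² = 0.4669 ≈ 0.47.

0.47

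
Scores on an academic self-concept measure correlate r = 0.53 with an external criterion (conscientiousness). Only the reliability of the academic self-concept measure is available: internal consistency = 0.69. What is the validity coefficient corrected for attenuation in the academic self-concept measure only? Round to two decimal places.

0.64

Single correction: r_c = r_obs / √r_xx = 0.53 / √0.69 = 0.53 / 0.8307 ≈ 0.64.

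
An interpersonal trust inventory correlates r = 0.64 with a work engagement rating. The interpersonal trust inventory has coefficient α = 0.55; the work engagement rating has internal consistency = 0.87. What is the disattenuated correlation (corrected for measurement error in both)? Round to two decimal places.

0.93

r_true = r_obs / √(r_xx · r_yy) = 0.64 / √(0.55 × 0.87) = 0.64 / √0.4785 = 0.64 / 0.6917 ≈ 0.93.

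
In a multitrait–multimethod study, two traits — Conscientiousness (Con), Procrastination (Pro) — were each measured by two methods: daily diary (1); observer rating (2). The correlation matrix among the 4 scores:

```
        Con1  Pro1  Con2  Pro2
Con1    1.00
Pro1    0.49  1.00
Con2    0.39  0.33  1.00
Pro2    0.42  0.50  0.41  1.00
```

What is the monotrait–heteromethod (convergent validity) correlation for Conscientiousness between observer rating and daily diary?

0.39

Same trait (Con), different methods: r(Con2, Con1) = 0.39.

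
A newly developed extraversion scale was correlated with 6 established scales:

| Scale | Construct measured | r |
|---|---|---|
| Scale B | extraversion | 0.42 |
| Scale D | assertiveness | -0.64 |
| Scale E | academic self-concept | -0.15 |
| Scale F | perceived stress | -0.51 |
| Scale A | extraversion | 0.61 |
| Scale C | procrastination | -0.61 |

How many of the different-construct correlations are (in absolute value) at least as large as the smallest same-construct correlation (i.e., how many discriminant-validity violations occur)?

3

Convergent (same construct = extraversion): Scale B, Scale A.
Smallest convergent = 0.42. Discriminant |r|: 0.64, 0.15, 0.51, 0.61; count ≥ 0.42 → 3.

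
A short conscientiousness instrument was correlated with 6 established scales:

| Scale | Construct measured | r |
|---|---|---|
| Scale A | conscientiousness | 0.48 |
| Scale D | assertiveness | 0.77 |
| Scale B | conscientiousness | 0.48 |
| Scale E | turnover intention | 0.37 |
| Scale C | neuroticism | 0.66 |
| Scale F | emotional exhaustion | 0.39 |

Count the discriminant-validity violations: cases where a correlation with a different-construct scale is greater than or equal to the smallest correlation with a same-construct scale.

Convergent (same construct = conscientiousness): Scale A, Scale B.
Smallest convergent = 0.48. Discriminant values: 0.77, 0.37, 0.66, 0.39; count ≥ 0.48 → 2.

2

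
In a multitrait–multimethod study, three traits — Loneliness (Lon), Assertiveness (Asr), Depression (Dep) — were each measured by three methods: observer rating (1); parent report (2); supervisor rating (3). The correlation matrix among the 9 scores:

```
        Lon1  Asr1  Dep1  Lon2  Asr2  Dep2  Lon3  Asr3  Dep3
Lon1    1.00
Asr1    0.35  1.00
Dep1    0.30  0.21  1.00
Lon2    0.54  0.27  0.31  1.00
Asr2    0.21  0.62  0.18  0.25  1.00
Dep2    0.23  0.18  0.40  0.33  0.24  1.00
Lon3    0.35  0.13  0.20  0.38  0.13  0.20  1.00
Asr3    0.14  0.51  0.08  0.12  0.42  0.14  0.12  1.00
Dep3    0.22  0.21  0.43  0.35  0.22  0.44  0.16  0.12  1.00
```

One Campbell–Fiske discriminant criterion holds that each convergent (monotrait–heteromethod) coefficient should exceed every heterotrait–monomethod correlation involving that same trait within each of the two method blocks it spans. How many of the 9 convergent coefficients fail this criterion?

Checking each validity diagonal entry against its comparison values:
Lon (methods 1·2): 0.54 vs {0.35, 0.25, 0.30, 0.33} → pass.
Lon (methods 1·3): 0.35 vs {0.35, 0.12, 0.30, 0.16} → fail.
Lon (methods 2·3): 0.38 vs {0.25, 0.12, 0.33, 0.16} → pass.
Asr (methods 1·2): 0.62 vs {0.35, 0.25, 0.21, 0.24} → pass.
Asr (methods 1·3): 0.51 vs {0.35, 0.12, 0.21, 0.12} → pass.
Asr (methods 2·3): 0.42 vs {0.25, 0.12, 0.24, 0.12} → pass.
Dep (methods 1·2): 0.40 vs {0.30, 0.33, 0.21, 0.24} → pass.
Dep (methods 1·3): 0.43 vs {0.30, 0.16, 0.21, 0.12} → pass.
Dep (methods 2·3): 0.44 vs {0.33, 0.16, 0.24, 0.12} → pass.
1 of 9 fail.

1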